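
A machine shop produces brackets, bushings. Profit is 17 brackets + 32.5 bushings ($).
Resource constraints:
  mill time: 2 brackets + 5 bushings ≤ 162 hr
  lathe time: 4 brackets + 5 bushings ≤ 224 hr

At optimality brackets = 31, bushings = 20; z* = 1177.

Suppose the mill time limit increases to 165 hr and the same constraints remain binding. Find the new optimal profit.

1190.5

Both mill time and lathe time are binding at x*.
From A_Bᵀ y = c: 2·y_mill time + 4·y_lathe time = 17; 5·y_mill time + 5·y_lathe time = 32.5.
→ y_mill time = 4.5 and y_lathe time = 2.
Δz = y_mill time·Δb = 4.5 × (3) = 13.5, so new z* = 1177 + 13.5 = 1190.5.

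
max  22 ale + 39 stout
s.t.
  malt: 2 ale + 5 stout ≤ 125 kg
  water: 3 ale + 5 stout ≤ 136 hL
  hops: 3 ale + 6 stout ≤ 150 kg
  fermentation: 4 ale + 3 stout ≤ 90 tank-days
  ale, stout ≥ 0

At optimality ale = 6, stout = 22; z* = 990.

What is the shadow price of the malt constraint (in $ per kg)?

At the optimum: malt uses 122 of 125 (slack = 3); water uses 128 of 136 (slack = 8); hops uses 150 of 150 (binding); fermentation uses 90 of 90 (binding).
Slack constraints have shadow price 0 (complementary slackness).
Dual feasibility on the basic columns requires 3·y_hops + 4·y_fermentation = 22, 6·y_hops + 3·y_fermentation = 39.
This yields shadow prices y_hops = 6, y_fermentation = 1.
Shadow price of malt = 0.

0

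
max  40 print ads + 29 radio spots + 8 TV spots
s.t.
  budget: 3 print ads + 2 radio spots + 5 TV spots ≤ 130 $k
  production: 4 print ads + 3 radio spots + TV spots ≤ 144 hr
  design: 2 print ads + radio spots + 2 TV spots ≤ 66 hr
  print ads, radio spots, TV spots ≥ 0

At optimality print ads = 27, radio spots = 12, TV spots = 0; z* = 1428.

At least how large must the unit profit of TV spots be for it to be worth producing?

13

Check each constraint at x*: budget 105/130 (slack 25); production 144/144 (tight); design 66/66 (tight).
Since budget is not tight, its dual is 0.
Dual feasibility on the basic columns requires 4·y_production + 2·y_design = 40, 3·y_production + 1·y_design = 29.
This yields shadow prices y_production = 9, y_design = 2.
TV spots enters the basis when its profit ≥ yᵀa₃ = 9·1 + 2·2 = 13.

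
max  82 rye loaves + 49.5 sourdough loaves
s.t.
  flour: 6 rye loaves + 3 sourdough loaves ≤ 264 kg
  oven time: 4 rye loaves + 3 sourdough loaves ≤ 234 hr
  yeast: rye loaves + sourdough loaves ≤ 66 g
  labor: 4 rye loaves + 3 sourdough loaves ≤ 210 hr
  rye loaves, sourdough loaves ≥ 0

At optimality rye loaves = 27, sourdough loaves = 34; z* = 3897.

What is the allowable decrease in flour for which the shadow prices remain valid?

Binding constraints: flour, labor. The basis is B = [[6,3],[4,3]] with det 6.
Per unit decrease in flour, x* moves by d = (-0.5, 0.6667).
The basis stays optimal until yeast becomes binding; allowable decrease = 30 kg.

30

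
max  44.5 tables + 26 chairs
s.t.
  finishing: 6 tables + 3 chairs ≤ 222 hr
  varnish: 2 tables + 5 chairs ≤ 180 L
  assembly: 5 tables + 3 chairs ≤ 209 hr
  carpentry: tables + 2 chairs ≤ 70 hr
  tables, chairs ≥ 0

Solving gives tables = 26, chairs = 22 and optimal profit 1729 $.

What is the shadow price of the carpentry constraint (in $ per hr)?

2.5

Check each constraint at x*: finishing 222/222 (tight); varnish 162/180 (slack 18); assembly 196/209 (slack 13); carpentry 70/70 (tight).
By complementary slackness, y = 0 for the non-binding constraints.
The binding rows give the dual system: 6·y_finishing + 1·y_carpentry = 44.5 and 3·y_finishing + 2·y_carpentry = 26.
→ y_finishing = 7 and y_carpentry = 2.5.
Shadow price of carpentry = 2.5.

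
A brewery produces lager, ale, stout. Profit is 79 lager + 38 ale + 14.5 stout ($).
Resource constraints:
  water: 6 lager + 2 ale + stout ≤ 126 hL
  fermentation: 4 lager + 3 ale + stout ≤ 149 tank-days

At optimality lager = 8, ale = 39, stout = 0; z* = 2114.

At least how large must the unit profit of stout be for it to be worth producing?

15.5

Both water and fermentation are binding at x*.
Dual feasibility on the basic columns requires 6·y_water + 4·y_fermentation = 79, 2·y_water + 3·y_fermentation = 38.
This yields shadow prices y_water = 8.5, y_fermentation = 7.
stout enters the basis when its profit ≥ yᵀa₃ = 8.5·1 + 7·1 = 15.5.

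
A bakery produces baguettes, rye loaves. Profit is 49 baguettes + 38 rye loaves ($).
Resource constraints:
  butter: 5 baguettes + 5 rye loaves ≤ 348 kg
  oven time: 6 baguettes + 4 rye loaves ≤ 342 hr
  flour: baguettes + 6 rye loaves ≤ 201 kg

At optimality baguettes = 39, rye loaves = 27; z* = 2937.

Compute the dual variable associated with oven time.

At the optimum: butter uses 330 of 348 (slack = 18); oven time uses 342 of 342 (binding); flour uses 201 of 201 (binding).
By complementary slackness, y = 0 for the non-binding constraint.
The binding rows give the dual system: 6·y_oven time + 1·y_flour = 49 and 4·y_oven time + 6·y_flour = 38.
This yields shadow prices y_oven time = 8, y_flour = 1.
Shadow price of oven time = 8.

8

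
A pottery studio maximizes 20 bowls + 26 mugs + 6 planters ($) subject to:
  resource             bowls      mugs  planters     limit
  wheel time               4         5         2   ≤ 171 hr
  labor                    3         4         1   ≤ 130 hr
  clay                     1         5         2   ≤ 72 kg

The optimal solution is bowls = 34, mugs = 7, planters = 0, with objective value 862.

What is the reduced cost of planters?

-2

Binding: wheel time and labor. Non-binding: clay (3 unused).
By complementary slackness, y = 0 for the non-binding constraint.
From A_Bᵀ y = c: 4·y_wheel time + 3·y_labor = 20; 5·y_wheel time + 4·y_labor = 26.
This yields shadow prices y_wheel time = 2, y_labor = 4.
Reduced cost of planters: c₃ − yᵀa₃ = 6 − (2·2 + 4·1) = 6 − 8 = -2.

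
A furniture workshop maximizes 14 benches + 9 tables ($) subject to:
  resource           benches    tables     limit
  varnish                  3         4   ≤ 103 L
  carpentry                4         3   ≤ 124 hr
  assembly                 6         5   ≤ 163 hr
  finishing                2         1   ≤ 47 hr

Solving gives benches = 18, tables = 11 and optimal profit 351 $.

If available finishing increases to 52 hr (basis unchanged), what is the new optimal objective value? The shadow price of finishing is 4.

Δb = 5, so new z* = 351 + (4)·(5) = 351 + 20 = 371.

371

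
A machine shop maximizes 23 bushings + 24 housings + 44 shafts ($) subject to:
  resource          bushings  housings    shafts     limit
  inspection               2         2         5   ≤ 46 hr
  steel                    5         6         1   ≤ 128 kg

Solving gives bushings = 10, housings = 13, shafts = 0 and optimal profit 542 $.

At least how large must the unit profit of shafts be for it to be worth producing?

46

At the optimum: inspection uses 46 of 46 (binding); steel uses 128 of 128 (binding).
Dual feasibility on the basic columns requires 2·y_inspection + 5·y_steel = 23, 2·y_inspection + 6·y_steel = 24.
This yields shadow prices y_inspection = 9, y_steel = 1.
shafts enters the basis when its profit ≥ yᵀa₃ = 9·5 + 1·1 = 46.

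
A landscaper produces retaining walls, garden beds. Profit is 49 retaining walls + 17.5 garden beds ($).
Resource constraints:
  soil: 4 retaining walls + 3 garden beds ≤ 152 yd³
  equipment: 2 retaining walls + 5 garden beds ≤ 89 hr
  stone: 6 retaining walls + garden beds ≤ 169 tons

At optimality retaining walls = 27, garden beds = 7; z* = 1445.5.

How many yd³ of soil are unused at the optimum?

soil used = 4·27 + 3·7 = 129; slack = 152 − 129 = 23.

23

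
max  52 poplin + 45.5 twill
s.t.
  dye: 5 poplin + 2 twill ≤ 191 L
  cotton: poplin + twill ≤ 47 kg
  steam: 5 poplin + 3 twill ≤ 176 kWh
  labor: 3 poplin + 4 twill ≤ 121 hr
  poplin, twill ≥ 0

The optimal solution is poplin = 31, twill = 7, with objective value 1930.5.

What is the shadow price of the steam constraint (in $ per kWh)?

6.5

Binding: steam and labor. Non-binding: dye (22 unused), cotton (9 unused).
By complementary slackness, y = 0 for the non-binding constraints.
The binding rows give the dual system: 5·y_steam + 3·y_labor = 52 and 3·y_steam + 4·y_labor = 45.5.
This yields shadow prices y_steam = 6.5, y_labor = 6.5.
Shadow price of steam = 6.5.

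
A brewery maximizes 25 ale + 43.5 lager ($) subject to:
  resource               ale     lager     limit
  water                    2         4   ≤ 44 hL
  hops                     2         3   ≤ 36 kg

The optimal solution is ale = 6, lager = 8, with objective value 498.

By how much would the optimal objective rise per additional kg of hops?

Check each constraint at x*: water 44/44 (tight); hops 36/36 (tight).
The binding rows give the dual system: 2·y_water + 2·y_hops = 25 and 4·y_water + 3·y_hops = 43.5.
→ y_water = 6 and y_hops = 6.5.
Shadow price of hops = 6.5.

6.5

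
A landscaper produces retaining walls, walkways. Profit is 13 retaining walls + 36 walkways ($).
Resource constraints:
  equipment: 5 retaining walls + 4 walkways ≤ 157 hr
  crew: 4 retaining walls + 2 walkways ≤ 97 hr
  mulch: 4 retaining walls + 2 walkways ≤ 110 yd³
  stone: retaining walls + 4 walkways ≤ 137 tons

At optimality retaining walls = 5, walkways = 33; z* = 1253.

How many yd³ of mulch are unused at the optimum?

24

mulch used = 4·5 + 2·33 = 86; slack = 110 − 86 = 24.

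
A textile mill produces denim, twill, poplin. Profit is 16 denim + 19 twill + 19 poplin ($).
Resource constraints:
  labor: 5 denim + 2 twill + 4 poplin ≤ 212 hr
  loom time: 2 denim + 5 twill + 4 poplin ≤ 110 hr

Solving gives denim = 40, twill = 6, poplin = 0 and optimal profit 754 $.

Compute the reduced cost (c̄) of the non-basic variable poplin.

-1

Check each constraint at x*: labor 212/212 (tight); loom time 110/110 (tight).
From A_Bᵀ y = c: 5·y_labor + 2·y_loom time = 16; 2·y_labor + 5·y_loom time = 19.
Solving: y_labor = 2, y_loom time = 3.
Reduced cost of poplin: c₃ − yᵀa₃ = 19 − (2·4 + 3·4) = 19 − 20 = -1.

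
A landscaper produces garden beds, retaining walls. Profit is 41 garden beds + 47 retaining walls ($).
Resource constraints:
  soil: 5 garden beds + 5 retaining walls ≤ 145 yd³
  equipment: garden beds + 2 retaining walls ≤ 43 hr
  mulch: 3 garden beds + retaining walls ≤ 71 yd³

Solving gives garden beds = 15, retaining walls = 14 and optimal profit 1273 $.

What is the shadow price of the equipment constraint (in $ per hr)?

6

Binding: soil and equipment. Non-binding: mulch (12 unused).
Slack constraints have shadow price 0 (complementary slackness).
Dual feasibility on the basic columns requires 5·y_soil + 1·y_equipment = 41, 5·y_soil + 2·y_equipment = 47.
→ y_soil = 7 and y_equipment = 6.
Shadow price of equipment = 6.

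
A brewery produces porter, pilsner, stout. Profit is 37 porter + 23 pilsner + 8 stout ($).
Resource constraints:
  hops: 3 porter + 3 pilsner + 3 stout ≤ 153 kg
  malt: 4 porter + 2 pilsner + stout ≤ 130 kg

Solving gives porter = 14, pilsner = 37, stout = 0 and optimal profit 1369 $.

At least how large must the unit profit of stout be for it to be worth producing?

16

Check each constraint at x*: hops 153/153 (tight); malt 130/130 (tight).
The binding rows give the dual system: 3·y_hops + 4·y_malt = 37 and 3·y_hops + 2·y_malt = 23.
This yields shadow prices y_hops = 3, y_malt = 7.
stout enters the basis when its profit ≥ yᵀa₃ = 3·3 + 7·1 = 16.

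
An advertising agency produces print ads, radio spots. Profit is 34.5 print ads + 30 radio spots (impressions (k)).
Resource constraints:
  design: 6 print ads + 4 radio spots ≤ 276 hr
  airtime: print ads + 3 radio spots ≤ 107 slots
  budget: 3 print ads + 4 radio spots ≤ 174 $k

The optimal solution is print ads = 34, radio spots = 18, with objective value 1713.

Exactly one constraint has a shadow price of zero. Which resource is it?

airtime

design: 276/276 (binding)
airtime: 88/107 (slack 19)
budget: 174/174 (binding)
By complementary slackness, a constraint with positive slack has shadow price 0 → airtime.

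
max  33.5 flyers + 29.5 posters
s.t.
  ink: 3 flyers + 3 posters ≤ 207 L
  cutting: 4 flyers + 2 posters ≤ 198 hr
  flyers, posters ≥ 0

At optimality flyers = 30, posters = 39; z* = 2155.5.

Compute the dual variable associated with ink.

8.5

At the optimum: ink uses 207 of 207 (binding); cutting uses 198 of 198 (binding).
From A_Bᵀ y = c: 3·y_ink + 4·y_cutting = 33.5; 3·y_ink + 2·y_cutting = 29.5.
Solving: y_ink = 8.5, y_cutting = 2.
Shadow price of ink = 8.5.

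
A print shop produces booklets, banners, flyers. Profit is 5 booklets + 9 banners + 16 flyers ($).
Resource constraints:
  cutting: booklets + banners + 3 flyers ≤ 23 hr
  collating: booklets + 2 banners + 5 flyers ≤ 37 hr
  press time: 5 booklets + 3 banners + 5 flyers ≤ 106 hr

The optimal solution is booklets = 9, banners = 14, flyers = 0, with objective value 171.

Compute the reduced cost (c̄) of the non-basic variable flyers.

Check each constraint at x*: cutting 23/23 (tight); collating 37/37 (tight); press time 87/106 (slack 19).
Slack constraints have shadow price 0 (complementary slackness).
The binding rows give the dual system: 1·y_cutting + 1·y_collating = 5 and 1·y_cutting + 2·y_collating = 9.
→ y_cutting = 1 and y_collating = 4.
Reduced cost of flyers: c₃ − yᵀa₃ = 16 − (1·3 + 4·5) = 16 − 23 = -7.

-7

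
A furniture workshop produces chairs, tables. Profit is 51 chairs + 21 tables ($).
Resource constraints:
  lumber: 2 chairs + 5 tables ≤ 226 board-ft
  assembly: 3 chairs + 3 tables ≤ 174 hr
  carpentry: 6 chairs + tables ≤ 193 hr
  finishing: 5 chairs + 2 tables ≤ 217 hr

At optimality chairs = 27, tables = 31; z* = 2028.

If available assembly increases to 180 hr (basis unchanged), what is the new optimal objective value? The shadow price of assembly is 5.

2058

Δb = 6, so new z* = 2028 + (5)·(6) = 2028 + 30 = 2058.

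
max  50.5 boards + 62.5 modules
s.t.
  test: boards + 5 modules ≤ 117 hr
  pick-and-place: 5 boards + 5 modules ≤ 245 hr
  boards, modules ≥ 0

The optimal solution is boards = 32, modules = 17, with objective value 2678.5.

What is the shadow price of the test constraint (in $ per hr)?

At the optimum: test uses 117 of 117 (binding); pick-and-place uses 245 of 245 (binding).
Dual feasibility on the basic columns requires 1·y_test + 5·y_pick-and-place = 50.5, 5·y_test + 5·y_pick-and-place = 62.5.
Solving: y_test = 3, y_pick-and-place = 9.5.
Shadow price of test = 3.

3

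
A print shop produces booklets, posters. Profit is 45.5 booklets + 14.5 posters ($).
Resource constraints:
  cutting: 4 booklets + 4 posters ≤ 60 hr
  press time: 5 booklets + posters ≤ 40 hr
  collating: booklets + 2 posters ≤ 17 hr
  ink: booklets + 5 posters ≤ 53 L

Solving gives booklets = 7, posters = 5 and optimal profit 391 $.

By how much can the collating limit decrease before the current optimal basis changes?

9

Binding constraints: press time, collating. The basis is B = [[5,1],[1,2]] with det 9.
Per unit decrease in collating, x* moves by d = (0.1111, -0.5556).
The basis stays optimal until posters reaches 0; allowable decrease = 9 hr.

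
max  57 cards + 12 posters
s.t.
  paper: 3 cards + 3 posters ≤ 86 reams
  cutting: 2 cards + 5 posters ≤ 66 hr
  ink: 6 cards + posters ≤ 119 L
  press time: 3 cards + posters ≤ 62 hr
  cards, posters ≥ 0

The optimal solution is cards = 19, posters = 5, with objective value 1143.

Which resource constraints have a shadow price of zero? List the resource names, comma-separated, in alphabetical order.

paper: 72/86 (slack 14)
cutting: 63/66 (slack 3)
ink: 119/119 (binding)
press time: 62/62 (binding)
By complementary slackness, a constraint with positive slack has shadow price 0 → cutting, paper.

cutting, paper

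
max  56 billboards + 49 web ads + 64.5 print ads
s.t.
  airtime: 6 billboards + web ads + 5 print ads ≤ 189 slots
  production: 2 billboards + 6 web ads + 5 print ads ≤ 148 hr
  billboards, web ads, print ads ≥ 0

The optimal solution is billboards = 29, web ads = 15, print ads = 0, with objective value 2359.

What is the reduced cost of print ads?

At the optimum: airtime uses 189 of 189 (binding); production uses 148 of 148 (binding).
The binding rows give the dual system: 6·y_airtime + 2·y_production = 56 and 1·y_airtime + 6·y_production = 49.
This yields shadow prices y_airtime = 7, y_production = 7.
Reduced cost of print ads: c₃ − yᵀa₃ = 64.5 − (7·5 + 7·5) = 64.5 − 70 = -5.5.

-5.5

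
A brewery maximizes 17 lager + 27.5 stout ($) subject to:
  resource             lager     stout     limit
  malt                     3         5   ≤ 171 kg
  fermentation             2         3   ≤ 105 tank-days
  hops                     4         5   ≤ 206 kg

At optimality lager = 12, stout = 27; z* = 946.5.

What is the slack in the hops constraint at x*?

hops used = 4·12 + 5·27 = 183; slack = 206 − 183 = 23.

23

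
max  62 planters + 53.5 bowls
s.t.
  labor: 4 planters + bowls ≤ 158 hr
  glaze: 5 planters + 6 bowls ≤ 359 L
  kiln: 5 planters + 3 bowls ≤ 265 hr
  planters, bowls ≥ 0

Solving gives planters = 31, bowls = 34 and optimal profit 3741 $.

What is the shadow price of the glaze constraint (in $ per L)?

At the optimum: labor uses 158 of 158 (binding); glaze uses 359 of 359 (binding); kiln uses 257 of 265 (slack = 8).
By complementary slackness, y = 0 for the non-binding constraint.
Dual feasibility on the basic columns requires 4·y_labor + 5·y_glaze = 62, 1·y_labor + 6·y_glaze = 53.5.
→ y_labor = 5.5 and y_glaze = 8.
Shadow price of glaze = 8.

8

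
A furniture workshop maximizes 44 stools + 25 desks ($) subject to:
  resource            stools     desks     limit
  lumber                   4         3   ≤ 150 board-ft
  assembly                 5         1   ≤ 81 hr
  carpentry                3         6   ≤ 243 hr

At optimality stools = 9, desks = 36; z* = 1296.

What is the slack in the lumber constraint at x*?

lumber used = 4·9 + 3·36 = 144; slack = 150 − 144 = 6.

6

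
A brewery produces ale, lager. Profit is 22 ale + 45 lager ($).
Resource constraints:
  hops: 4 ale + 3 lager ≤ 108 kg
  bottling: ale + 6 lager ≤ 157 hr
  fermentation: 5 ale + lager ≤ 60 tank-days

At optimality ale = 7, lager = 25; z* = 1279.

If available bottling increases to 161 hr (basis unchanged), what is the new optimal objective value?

At the optimum: hops uses 103 of 108 (slack = 5); bottling uses 157 of 157 (binding); fermentation uses 60 of 60 (binding).
Slack constraints have shadow price 0 (complementary slackness).
Dual feasibility on the basic columns requires 1·y_bottling + 5·y_fermentation = 22, 6·y_bottling + 1·y_fermentation = 45.
This yields shadow prices y_bottling = 7, y_fermentation = 3.
Δz = y_bottling·Δb = 7 × (4) = 28, so new z* = 1279 + 28 = 1307.

1307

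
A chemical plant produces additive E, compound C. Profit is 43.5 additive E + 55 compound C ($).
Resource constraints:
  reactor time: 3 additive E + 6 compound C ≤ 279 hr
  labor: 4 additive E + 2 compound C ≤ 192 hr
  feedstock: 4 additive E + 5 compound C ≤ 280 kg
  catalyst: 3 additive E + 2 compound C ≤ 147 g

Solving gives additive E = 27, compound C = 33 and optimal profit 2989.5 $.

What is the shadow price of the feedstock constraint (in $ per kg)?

0

Check each constraint at x*: reactor time 279/279 (tight); labor 174/192 (slack 18); feedstock 273/280 (slack 7); catalyst 147/147 (tight).
By complementary slackness, y = 0 for the non-binding constraints.
The binding rows give the dual system: 3·y_reactor time + 3·y_catalyst = 43.5 and 6·y_reactor time + 2·y_catalyst = 55.
Solving: y_reactor time = 6.5, y_catalyst = 8.
Shadow price of feedstock = 0.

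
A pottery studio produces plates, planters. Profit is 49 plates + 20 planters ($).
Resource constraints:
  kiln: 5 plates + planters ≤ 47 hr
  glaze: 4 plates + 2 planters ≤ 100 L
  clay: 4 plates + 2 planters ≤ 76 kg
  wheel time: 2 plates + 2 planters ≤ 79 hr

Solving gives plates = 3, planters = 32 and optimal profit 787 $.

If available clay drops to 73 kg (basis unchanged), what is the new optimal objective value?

761.5

At the optimum: kiln uses 47 of 47 (binding); glaze uses 76 of 100 (slack = 24); clay uses 76 of 76 (binding); wheel time uses 70 of 79 (slack = 9).
By complementary slackness, y = 0 for the non-binding constraints.
Dual feasibility on the basic columns requires 5·y_kiln + 4·y_clay = 49, 1·y_kiln + 2·y_clay = 20.
→ y_kiln = 3 and y_clay = 8.5.
Δz = y_clay·Δb = 8.5 × (-3) = -25.5, so new z* = 787 − 25.5 = 761.5.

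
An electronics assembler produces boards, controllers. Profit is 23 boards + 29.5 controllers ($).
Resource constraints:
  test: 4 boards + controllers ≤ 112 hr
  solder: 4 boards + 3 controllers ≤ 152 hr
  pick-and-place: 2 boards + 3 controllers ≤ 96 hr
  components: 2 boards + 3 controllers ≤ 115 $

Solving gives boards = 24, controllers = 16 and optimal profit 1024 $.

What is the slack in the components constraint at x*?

components used = 2·24 + 3·16 = 96; slack = 115 − 96 = 19.

19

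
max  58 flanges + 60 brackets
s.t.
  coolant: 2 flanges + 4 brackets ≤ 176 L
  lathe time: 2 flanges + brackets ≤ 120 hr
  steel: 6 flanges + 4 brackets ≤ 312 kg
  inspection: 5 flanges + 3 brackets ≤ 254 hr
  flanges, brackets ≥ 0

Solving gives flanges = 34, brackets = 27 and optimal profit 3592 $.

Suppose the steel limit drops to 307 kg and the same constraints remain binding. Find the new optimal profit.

Binding: coolant and steel. Non-binding: lathe time (25 unused), inspection (3 unused).
By complementary slackness, y = 0 for the non-binding constraints.
From A_Bᵀ y = c: 2·y_coolant + 6·y_steel = 58; 4·y_coolant + 4·y_steel = 60.
Solving: y_coolant = 8, y_steel = 7.
Δz = y_steel·Δb = 7 × (-5) = -35, so new z* = 3592 − 35 = 3557.

3557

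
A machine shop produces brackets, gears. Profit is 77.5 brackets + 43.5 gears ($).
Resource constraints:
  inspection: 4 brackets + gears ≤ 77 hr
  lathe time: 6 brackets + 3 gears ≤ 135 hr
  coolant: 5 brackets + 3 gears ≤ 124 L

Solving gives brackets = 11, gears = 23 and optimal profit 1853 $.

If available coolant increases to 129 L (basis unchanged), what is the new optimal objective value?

1900.5

Check each constraint at x*: inspection 67/77 (slack 10); lathe time 135/135 (tight); coolant 124/124 (tight).
By complementary slackness, y = 0 for the non-binding constraint.
The binding rows give the dual system: 6·y_lathe time + 5·y_coolant = 77.5 and 3·y_lathe time + 3·y_coolant = 43.5.
→ y_lathe time = 5 and y_coolant = 9.5.
Δz = y_coolant·Δb = 9.5 × (5) = 47.5, so new z* = 1853 + 47.5 = 1900.5.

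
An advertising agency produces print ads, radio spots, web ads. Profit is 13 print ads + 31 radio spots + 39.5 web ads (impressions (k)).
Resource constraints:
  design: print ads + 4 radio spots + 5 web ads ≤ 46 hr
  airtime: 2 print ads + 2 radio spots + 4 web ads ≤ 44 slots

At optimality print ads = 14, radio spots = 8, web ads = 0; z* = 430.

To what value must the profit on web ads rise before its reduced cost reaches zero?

44

Both design and airtime are binding at x*.
The binding rows give the dual system: 1·y_design + 2·y_airtime = 13 and 4·y_design + 2·y_airtime = 31.
This yields shadow prices y_design = 6, y_airtime = 3.5.
web ads enters the basis when its profit ≥ yᵀa₃ = 6·5 + 3.5·4 = 44.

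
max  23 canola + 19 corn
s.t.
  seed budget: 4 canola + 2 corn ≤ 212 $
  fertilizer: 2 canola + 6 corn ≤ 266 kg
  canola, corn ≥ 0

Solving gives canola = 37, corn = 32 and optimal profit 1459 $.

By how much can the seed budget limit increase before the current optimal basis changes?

320

Binding constraints: seed budget, fertilizer. The basis is B = [[4,2],[2,6]] with det 20.
Per unit increase in seed budget, x* moves by d = (0.3, -0.1).
The basis stays optimal until corn reaches 0; allowable increase = 320 $.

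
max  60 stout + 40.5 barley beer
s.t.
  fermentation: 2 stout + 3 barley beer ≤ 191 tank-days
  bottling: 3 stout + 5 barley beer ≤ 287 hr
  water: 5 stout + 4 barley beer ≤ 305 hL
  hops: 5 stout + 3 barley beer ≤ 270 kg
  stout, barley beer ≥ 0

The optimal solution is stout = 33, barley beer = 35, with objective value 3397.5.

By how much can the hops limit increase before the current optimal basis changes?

Binding constraints: water, hops. The basis is B = [[5,4],[5,3]] with det -5.
Per unit increase in hops, x* moves by d = (0.8, -1).
The basis stays optimal until barley beer reaches 0; allowable increase = 35 kg.

35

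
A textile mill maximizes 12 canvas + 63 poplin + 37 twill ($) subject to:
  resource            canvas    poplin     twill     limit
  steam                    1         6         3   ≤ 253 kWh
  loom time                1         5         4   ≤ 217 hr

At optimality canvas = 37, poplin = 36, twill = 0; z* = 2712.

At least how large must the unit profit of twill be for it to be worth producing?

Check each constraint at x*: steam 253/253 (tight); loom time 217/217 (tight).
From A_Bᵀ y = c: 1·y_steam + 1·y_loom time = 12; 6·y_steam + 5·y_loom time = 63.
→ y_steam = 3 and y_loom time = 9.
twill enters the basis when its profit ≥ yᵀa₃ = 3·3 + 9·4 = 45.

45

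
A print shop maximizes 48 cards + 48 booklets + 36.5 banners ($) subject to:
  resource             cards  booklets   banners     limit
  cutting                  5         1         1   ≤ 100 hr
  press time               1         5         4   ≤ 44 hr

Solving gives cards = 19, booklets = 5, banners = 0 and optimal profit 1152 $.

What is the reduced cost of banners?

Both cutting and press time are binding at x*.
The binding rows give the dual system: 5·y_cutting + 1·y_press time = 48 and 1·y_cutting + 5·y_press time = 48.
This yields shadow prices y_cutting = 8, y_press time = 8.
Reduced cost of banners: c₃ − yᵀa₃ = 36.5 − (8·1 + 8·4) = 36.5 − 40 = -3.5.

-3.5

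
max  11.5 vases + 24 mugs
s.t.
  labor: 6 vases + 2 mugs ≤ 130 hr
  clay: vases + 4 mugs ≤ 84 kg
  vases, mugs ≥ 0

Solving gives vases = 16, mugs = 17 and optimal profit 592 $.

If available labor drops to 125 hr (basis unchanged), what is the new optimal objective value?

Both labor and clay are binding at x*.
The binding rows give the dual system: 6·y_labor + 1·y_clay = 11.5 and 2·y_labor + 4·y_clay = 24.
This yields shadow prices y_labor = 1, y_clay = 5.5.
Δz = y_labor·Δb = 1 × (-5) = -5, so new z* = 592 − 5 = 587.

587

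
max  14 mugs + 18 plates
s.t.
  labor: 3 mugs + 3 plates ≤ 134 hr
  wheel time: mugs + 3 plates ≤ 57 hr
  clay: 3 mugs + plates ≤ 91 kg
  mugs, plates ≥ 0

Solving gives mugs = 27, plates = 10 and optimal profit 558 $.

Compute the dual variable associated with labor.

0

Check each constraint at x*: labor 111/134 (slack 23); wheel time 57/57 (tight); clay 91/91 (tight).
By complementary slackness, y = 0 for the non-binding constraint.
The binding rows give the dual system: 1·y_wheel time + 3·y_clay = 14 and 3·y_wheel time + 1·y_clay = 18.
→ y_wheel time = 5 and y_clay = 3.
Shadow price of labor = 0.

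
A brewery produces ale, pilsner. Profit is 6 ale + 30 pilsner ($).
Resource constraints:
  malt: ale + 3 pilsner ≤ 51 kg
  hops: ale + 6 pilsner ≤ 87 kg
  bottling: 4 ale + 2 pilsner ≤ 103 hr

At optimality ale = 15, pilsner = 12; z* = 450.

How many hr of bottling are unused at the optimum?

19

bottling used = 4·15 + 2·12 = 84; slack = 103 − 84 = 19.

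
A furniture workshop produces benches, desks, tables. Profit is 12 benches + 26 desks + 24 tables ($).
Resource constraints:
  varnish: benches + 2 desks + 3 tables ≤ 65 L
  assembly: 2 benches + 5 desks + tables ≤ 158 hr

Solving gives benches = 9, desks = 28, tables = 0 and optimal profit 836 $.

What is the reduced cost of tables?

-2

Check each constraint at x*: varnish 65/65 (tight); assembly 158/158 (tight).
The binding rows give the dual system: 1·y_varnish + 2·y_assembly = 12 and 2·y_varnish + 5·y_assembly = 26.
This yields shadow prices y_varnish = 8, y_assembly = 2.
Reduced cost of tables: c₃ − yᵀa₃ = 24 − (8·3 + 2·1) = 24 − 26 = -2.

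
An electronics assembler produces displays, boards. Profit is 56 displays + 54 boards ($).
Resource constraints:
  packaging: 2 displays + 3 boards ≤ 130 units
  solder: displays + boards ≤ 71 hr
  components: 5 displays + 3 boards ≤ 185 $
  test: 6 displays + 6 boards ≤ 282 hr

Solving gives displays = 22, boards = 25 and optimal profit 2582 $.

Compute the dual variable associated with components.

Check each constraint at x*: packaging 119/130 (slack 11); solder 47/71 (slack 24); components 185/185 (tight); test 282/282 (tight).
Slack constraints have shadow price 0 (complementary slackness).
Dual feasibility on the basic columns requires 5·y_components + 6·y_test = 56, 3·y_components + 6·y_test = 54.
This yields shadow prices y_components = 1, y_test = 8.5.
Shadow price of components = 1.

1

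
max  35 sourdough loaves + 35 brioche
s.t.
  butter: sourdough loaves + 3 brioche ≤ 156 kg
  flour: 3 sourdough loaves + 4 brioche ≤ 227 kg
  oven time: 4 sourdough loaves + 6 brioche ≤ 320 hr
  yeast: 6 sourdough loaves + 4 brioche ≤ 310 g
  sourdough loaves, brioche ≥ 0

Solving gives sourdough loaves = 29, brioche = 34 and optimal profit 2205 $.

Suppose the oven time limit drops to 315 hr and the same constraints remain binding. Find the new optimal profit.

At the optimum: butter uses 131 of 156 (slack = 25); flour uses 223 of 227 (slack = 4); oven time uses 320 of 320 (binding); yeast uses 310 of 310 (binding).
Slack constraints have shadow price 0 (complementary slackness).
The binding rows give the dual system: 4·y_oven time + 6·y_yeast = 35 and 6·y_oven time + 4·y_yeast = 35.
Solving: y_oven time = 3.5, y_yeast = 3.5.
Δz = y_oven time·Δb = 3.5 × (-5) = -17.5, so new z* = 2205 − 17.5 = 2187.5.

2187.5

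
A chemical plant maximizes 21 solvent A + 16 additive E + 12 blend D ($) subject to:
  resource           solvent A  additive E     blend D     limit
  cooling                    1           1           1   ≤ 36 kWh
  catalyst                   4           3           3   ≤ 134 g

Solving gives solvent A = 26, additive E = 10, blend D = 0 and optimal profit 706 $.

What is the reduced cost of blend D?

-4

At the optimum: cooling uses 36 of 36 (binding); catalyst uses 134 of 134 (binding).
Dual feasibility on the basic columns requires 1·y_cooling + 4·y_catalyst = 21, 1·y_cooling + 3·y_catalyst = 16.
Solving: y_cooling = 1, y_catalyst = 5.
Reduced cost of blend D: c₃ − yᵀa₃ = 12 − (1·1 + 5·3) = 12 − 16 = -4.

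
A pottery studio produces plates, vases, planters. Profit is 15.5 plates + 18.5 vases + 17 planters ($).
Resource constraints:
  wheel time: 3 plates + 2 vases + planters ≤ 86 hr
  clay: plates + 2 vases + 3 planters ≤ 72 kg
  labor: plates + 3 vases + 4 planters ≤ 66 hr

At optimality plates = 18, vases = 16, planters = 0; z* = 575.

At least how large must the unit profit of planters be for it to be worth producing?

18

Binding: wheel time and labor. Non-binding: clay (22 unused).
Since clay is not tight, its dual is 0.
Dual feasibility on the basic columns requires 3·y_wheel time + 1·y_labor = 15.5, 2·y_wheel time + 3·y_labor = 18.5.
→ y_wheel time = 4 and y_labor = 3.5.
planters enters the basis when its profit ≥ yᵀa₃ = 4·1 + 3.5·4 = 18.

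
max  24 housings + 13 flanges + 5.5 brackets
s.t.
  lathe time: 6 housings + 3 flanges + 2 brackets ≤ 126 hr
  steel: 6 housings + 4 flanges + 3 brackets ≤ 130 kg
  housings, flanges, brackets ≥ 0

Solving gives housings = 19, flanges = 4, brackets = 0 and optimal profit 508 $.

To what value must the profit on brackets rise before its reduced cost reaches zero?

9

At the optimum: lathe time uses 126 of 126 (binding); steel uses 130 of 130 (binding).
From A_Bᵀ y = c: 6·y_lathe time + 6·y_steel = 24; 3·y_lathe time + 4·y_steel = 13.
Solving: y_lathe time = 3, y_steel = 1.
brackets enters the basis when its profit ≥ yᵀa₃ = 3·2 + 1·3 = 9.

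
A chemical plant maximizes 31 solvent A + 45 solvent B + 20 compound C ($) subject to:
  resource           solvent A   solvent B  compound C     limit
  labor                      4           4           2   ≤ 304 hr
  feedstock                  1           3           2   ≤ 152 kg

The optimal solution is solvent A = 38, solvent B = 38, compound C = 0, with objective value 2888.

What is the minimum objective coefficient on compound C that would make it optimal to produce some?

26

Both labor and feedstock are binding at x*.
Dual feasibility on the basic columns requires 4·y_labor + 1·y_feedstock = 31, 4·y_labor + 3·y_feedstock = 45.
→ y_labor = 6 and y_feedstock = 7.
compound C enters the basis when its profit ≥ yᵀa₃ = 6·2 + 7·2 = 26.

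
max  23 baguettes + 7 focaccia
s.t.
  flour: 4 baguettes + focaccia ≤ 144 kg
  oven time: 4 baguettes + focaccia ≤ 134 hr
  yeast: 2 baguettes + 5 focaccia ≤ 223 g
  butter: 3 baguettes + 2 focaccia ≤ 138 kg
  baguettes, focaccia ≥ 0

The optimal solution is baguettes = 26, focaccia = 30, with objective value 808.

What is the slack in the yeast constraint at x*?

21

yeast used = 2·26 + 5·30 = 202; slack = 223 − 202 = 21.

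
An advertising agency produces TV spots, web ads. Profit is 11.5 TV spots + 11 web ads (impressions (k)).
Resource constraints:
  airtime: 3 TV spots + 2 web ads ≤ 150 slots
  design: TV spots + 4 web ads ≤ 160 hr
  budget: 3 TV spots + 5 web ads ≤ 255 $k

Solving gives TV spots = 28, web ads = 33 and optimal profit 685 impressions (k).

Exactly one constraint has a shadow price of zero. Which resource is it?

budget

airtime: 150/150 (binding)
design: 160/160 (binding)
budget: 249/255 (slack 6)
By complementary slackness, a constraint with positive slack has shadow price 0 → budget.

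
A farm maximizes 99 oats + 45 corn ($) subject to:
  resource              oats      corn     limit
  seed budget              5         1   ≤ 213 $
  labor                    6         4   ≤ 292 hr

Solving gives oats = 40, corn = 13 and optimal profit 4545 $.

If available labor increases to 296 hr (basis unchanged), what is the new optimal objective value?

4581

At the optimum: seed budget uses 213 of 213 (binding); labor uses 292 of 292 (binding).
The binding rows give the dual system: 5·y_seed budget + 6·y_labor = 99 and 1·y_seed budget + 4·y_labor = 45.
→ y_seed budget = 9 and y_labor = 9.
Δz = y_labor·Δb = 9 × (4) = 36, so new z* = 4545 + 36 = 4581.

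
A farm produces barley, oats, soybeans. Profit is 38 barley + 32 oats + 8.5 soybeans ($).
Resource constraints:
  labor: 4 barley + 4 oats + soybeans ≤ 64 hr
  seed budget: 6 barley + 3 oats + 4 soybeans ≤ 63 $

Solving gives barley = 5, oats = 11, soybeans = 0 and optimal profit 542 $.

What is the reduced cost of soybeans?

Check each constraint at x*: labor 64/64 (tight); seed budget 63/63 (tight).
The binding rows give the dual system: 4·y_labor + 6·y_seed budget = 38 and 4·y_labor + 3·y_seed budget = 32.
Solving: y_labor = 6.5, y_seed budget = 2.
Reduced cost of soybeans: c₃ − yᵀa₃ = 8.5 − (6.5·1 + 2·4) = 8.5 − 14.5 = -6.

-6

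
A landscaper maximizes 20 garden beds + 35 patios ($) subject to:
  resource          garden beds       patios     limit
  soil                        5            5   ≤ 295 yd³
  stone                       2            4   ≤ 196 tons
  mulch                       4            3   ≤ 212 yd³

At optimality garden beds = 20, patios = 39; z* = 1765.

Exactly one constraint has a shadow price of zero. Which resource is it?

soil: 295/295 (binding)
stone: 196/196 (binding)
mulch: 197/212 (slack 15)
By complementary slackness, a constraint with positive slack has shadow price 0 → mulch.

mulch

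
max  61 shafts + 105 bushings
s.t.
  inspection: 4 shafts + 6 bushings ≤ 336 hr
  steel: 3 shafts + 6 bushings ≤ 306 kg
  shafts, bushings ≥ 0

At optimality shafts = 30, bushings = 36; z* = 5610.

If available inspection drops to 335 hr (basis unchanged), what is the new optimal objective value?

Both inspection and steel are binding at x*.
From A_Bᵀ y = c: 4·y_inspection + 3·y_steel = 61; 6·y_inspection + 6·y_steel = 105.
→ y_inspection = 8.5 and y_steel = 9.
Δz = y_inspection·Δb = 8.5 × (-1) = -8.5, so new z* = 5610 − 8.5 = 5601.5.

5601.5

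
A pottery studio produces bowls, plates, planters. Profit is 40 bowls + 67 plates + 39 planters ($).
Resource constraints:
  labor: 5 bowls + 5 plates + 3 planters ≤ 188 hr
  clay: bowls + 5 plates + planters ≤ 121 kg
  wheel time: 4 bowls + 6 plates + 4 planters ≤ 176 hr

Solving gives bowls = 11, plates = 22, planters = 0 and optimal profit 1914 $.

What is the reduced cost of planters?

-1

Check each constraint at x*: labor 165/188 (slack 23); clay 121/121 (tight); wheel time 176/176 (tight).
Since labor is not tight, its dual is 0.
From A_Bᵀ y = c: 1·y_clay + 4·y_wheel time = 40; 5·y_clay + 6·y_wheel time = 67.
This yields shadow prices y_clay = 2, y_wheel time = 9.5.
Reduced cost of planters: c₃ − yᵀa₃ = 39 − (2·1 + 9.5·4) = 39 − 40 = -1.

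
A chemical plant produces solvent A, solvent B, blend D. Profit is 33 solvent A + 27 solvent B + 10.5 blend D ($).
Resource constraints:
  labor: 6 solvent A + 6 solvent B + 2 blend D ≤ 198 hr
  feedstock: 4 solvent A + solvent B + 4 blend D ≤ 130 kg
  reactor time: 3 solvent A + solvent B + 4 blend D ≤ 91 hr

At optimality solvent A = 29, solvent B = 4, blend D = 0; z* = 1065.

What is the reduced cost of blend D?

At the optimum: labor uses 198 of 198 (binding); feedstock uses 120 of 130 (slack = 10); reactor time uses 91 of 91 (binding).
By complementary slackness, y = 0 for the non-binding constraint.
Dual feasibility on the basic columns requires 6·y_labor + 3·y_reactor time = 33, 6·y_labor + 1·y_reactor time = 27.
Solving: y_labor = 4, y_reactor time = 3.
Reduced cost of blend D: c₃ − yᵀa₃ = 10.5 − (4·2 + 3·4) = 10.5 − 20 = -9.5.

-9.5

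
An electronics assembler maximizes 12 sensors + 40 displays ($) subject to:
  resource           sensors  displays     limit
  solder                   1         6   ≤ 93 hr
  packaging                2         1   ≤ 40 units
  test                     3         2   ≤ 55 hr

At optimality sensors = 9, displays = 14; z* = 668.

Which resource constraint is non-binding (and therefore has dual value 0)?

packaging

solder: 93/93 (binding)
packaging: 32/40 (slack 8)
test: 55/55 (binding)
By complementary slackness, a constraint with positive slack has shadow price 0 → packaging.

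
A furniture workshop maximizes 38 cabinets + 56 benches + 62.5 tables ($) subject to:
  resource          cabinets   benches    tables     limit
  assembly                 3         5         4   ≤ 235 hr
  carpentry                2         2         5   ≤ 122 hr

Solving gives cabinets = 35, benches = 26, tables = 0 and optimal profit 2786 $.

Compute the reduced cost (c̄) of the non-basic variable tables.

-1

Both assembly and carpentry are binding at x*.
The binding rows give the dual system: 3·y_assembly + 2·y_carpentry = 38 and 5·y_assembly + 2·y_carpentry = 56.
→ y_assembly = 9 and y_carpentry = 5.5.
Reduced cost of tables: c₃ − yᵀa₃ = 62.5 − (9·4 + 5.5·5) = 62.5 − 63.5 = -1.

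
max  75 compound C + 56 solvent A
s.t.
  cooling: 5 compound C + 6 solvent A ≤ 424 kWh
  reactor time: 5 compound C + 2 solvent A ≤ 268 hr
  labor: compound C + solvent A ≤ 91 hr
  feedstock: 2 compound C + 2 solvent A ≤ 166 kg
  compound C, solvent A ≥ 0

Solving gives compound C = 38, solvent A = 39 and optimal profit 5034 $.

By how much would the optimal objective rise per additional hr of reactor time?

8.5

Binding: cooling and reactor time. Non-binding: labor (14 unused), feedstock (12 unused).
By complementary slackness, y = 0 for the non-binding constraints.
From A_Bᵀ y = c: 5·y_cooling + 5·y_reactor time = 75; 6·y_cooling + 2·y_reactor time = 56.
Solving: y_cooling = 6.5, y_reactor time = 8.5.
Shadow price of reactor time = 8.5.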